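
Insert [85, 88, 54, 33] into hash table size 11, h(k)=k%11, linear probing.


Insert 85: h=8 -> slot 8
Insert 88: h=0 -> slot 0
Insert 54: h=10 -> slot 10
Insert 33: h=0, 1 probes -> slot 1

Table: [88, 33, None, None, None, None, None, None, 85, None, 54]


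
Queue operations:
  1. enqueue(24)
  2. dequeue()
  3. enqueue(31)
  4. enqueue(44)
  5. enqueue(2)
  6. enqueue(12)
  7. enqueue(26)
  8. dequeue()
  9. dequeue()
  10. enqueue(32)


enqueue(24) -> [24]
dequeue()->24, []
enqueue(31) -> [31]
enqueue(44) -> [31, 44]
enqueue(2) -> [31, 44, 2]
enqueue(12) -> [31, 44, 2, 12]
enqueue(26) -> [31, 44, 2, 12, 26]
dequeue()->31, [44, 2, 12, 26]
dequeue()->44, [2, 12, 26]
enqueue(32) -> [2, 12, 26, 32]

Final queue: [2, 12, 26, 32]


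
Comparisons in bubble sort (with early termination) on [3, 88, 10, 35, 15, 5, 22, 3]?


Algorithm: bubble sort (with early termination)
Input: [3, 88, 10, 35, 15, 5, 22, 3]
Sorted: [3, 3, 5, 10, 15, 22, 35, 88]

28


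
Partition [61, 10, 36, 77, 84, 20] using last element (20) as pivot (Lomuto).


Pivot: 20
  10 <= 20: swap -> [10, 61, 36, 77, 84, 20]
Place pivot at 1: [10, 20, 36, 77, 84, 61]

Partitioned: [10, 20, 36, 77, 84, 61]


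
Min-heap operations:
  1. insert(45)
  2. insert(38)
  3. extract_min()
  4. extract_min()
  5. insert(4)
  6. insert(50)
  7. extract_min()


insert(45) -> [45]
insert(38) -> [38, 45]
extract_min()->38, [45]
extract_min()->45, []
insert(4) -> [4]
insert(50) -> [4, 50]
extract_min()->4, [50]

Final heap: [50]


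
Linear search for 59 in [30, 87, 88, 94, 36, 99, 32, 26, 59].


i=0: 30!=59
i=1: 87!=59
i=2: 88!=59
i=3: 94!=59
i=4: 36!=59
i=5: 99!=59
i=6: 32!=59
i=7: 26!=59
i=8: 59==59 found!

Found at 8, 9 comps


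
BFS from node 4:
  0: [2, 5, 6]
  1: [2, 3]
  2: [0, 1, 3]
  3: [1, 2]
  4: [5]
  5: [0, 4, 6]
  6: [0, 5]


Visit 4, enqueue [5]
Visit 5, enqueue [0, 6]
Visit 0, enqueue [2]
Visit 6, enqueue []
Visit 2, enqueue [1, 3]
Visit 1, enqueue []
Visit 3, enqueue []

BFS order: [4, 5, 0, 6, 2, 1, 3]


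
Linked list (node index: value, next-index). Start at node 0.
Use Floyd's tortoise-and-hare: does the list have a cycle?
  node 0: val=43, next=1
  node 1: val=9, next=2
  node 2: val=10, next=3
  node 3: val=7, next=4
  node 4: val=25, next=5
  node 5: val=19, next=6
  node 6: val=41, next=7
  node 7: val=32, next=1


Floyd's tortoise (slow, +1) and hare (fast, +2):
  init: slow=0, fast=0
  step 1: slow=1, fast=2
  step 2: slow=2, fast=4
  step 3: slow=3, fast=6
  step 4: slow=4, fast=1
  step 5: slow=5, fast=3
  step 6: slow=6, fast=5
  step 7: slow=7, fast=7
  slow == fast at node 7: cycle detected

Cycle: yes


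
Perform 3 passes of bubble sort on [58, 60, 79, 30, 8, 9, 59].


Initial: [58, 60, 79, 30, 8, 9, 59]
Pass 1: [58, 60, 30, 8, 9, 59, 79] (4 swaps)
Pass 2: [58, 30, 8, 9, 59, 60, 79] (4 swaps)
Pass 3: [30, 8, 9, 58, 59, 60, 79] (3 swaps)

After 3 passes: [30, 8, 9, 58, 59, 60, 79]


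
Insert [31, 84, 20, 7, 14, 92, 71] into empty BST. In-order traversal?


Insert 31: root
Insert 84: R from 31
Insert 20: L from 31
Insert 7: L from 31 -> L from 20
Insert 14: L from 31 -> L from 20 -> R from 7
Insert 92: R from 31 -> R from 84
Insert 71: R from 31 -> L from 84

In-order: [7, 14, 20, 31, 71, 84, 92]


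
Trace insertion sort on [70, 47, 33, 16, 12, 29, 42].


Initial: [70, 47, 33, 16, 12, 29, 42]
Insert 47: [47, 70, 33, 16, 12, 29, 42]
Insert 33: [33, 47, 70, 16, 12, 29, 42]
Insert 16: [16, 33, 47, 70, 12, 29, 42]
Insert 12: [12, 16, 33, 47, 70, 29, 42]
Insert 29: [12, 16, 29, 33, 47, 70, 42]
Insert 42: [12, 16, 29, 33, 42, 47, 70]

Sorted: [12, 16, 29, 33, 42, 47, 70]


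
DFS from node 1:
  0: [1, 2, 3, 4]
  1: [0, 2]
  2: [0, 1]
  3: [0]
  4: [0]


Visit 1, push [2, 0]
Visit 0, push [4, 3, 2]
Visit 2, push []
Visit 3, push []
Visit 4, push []

DFS order: [1, 0, 2, 3, 4]


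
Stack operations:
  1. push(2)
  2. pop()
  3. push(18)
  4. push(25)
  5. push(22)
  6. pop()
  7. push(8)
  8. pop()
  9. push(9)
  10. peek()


push(2) -> [2]
pop()->2, []
push(18) -> [18]
push(25) -> [18, 25]
push(22) -> [18, 25, 22]
pop()->22, [18, 25]
push(8) -> [18, 25, 8]
pop()->8, [18, 25]
push(9) -> [18, 25, 9]
peek()->9

Final stack: [18, 25, 9]


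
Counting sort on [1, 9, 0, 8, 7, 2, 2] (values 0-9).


Input: [1, 9, 0, 8, 7, 2, 2]
Counts: [1, 1, 2, 0, 0, 0, 0, 1, 1, 1]

Sorted: [0, 1, 2, 2, 7, 8, 9]


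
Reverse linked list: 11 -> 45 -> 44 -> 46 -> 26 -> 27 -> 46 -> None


Step 1: curr=11, set curr.next=prev(None) | reversed so far: 11
Step 2: curr=45, set curr.next=prev(11) | reversed so far: 45 -> 11
Step 3: curr=44, set curr.next=prev(45) | reversed so far: 44 -> 45 -> 11
Step 4: curr=46, set curr.next=prev(44) | reversed so far: 46 -> 44 -> 45 -> 11
Step 5: curr=26, set curr.next=prev(46) | reversed so far: 26 -> 46 -> 44 -> 45 -> 11
Step 6: curr=27, set curr.next=prev(26) | reversed so far: 27 -> 26 -> 46 -> 44 -> 45 -> 11
Step 7: curr=46, set curr.next=prev(27) | reversed so far: 46 -> 27 -> 26 -> 46 -> 44 -> 45 -> 11

46 -> 27 -> 26 -> 46 -> 44 -> 45 -> 11 -> None


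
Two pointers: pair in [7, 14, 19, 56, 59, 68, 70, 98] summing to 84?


lo=0(7)+hi=7(98)=105
lo=0(7)+hi=6(70)=77
lo=1(14)+hi=6(70)=84

Yes: 14+70=84


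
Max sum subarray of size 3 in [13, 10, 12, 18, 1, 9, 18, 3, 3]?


[0:3]: 35
[1:4]: 40
[2:5]: 31
[3:6]: 28
[4:7]: 28
[5:8]: 30
[6:9]: 24

Max: 40 at [1:4]


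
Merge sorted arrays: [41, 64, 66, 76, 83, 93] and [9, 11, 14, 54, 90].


Take 9 from B
Take 11 from B
Take 14 from B
Take 41 from A
Take 54 from B
Take 64 from A
Take 66 from A
Take 76 from A
Take 83 from A
Take 90 from B

Merged: [9, 11, 14, 41, 54, 64, 66, 76, 83, 90, 93]


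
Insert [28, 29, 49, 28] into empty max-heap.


Insert 28: [28]
Insert 29: [29, 28]
Insert 49: [49, 28, 29]
Insert 28: [49, 28, 29, 28]

Final heap: [49, 28, 29, 28]


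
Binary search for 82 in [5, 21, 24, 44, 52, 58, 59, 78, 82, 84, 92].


Step 1: lo=0, hi=10, mid=5, val=58
Step 2: lo=6, hi=10, mid=8, val=82

Found at index 8


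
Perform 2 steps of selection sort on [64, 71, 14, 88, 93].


Initial: [64, 71, 14, 88, 93]
Step 1: min=14 at 2
  Swap: [14, 71, 64, 88, 93]
Step 2: min=64 at 2
  Swap: [14, 64, 71, 88, 93]

After 2 steps: [14, 64, 71, 88, 93]


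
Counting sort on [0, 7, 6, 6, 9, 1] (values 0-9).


Input: [0, 7, 6, 6, 9, 1]
Counts: [1, 1, 0, 0, 0, 0, 2, 1, 0, 1]

Sorted: [0, 1, 6, 6, 7, 9]


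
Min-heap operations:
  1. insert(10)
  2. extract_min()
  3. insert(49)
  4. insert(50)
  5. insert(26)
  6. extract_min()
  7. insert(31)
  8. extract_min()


insert(10) -> [10]
extract_min()->10, []
insert(49) -> [49]
insert(50) -> [49, 50]
insert(26) -> [26, 50, 49]
extract_min()->26, [49, 50]
insert(31) -> [31, 50, 49]
extract_min()->31, [49, 50]

Final heap: [49, 50]


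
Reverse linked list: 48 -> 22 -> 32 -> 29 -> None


Step 1: curr=48, set curr.next=prev(None) | reversed so far: 48
Step 2: curr=22, set curr.next=prev(48) | reversed so far: 22 -> 48
Step 3: curr=32, set curr.next=prev(22) | reversed so far: 32 -> 22 -> 48
Step 4: curr=29, set curr.next=prev(32) | reversed so far: 29 -> 32 -> 22 -> 48

29 -> 32 -> 22 -> 48 -> None


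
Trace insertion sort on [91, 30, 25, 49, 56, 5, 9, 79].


Initial: [91, 30, 25, 49, 56, 5, 9, 79]
Insert 30: [30, 91, 25, 49, 56, 5, 9, 79]
Insert 25: [25, 30, 91, 49, 56, 5, 9, 79]
Insert 49: [25, 30, 49, 91, 56, 5, 9, 79]
Insert 56: [25, 30, 49, 56, 91, 5, 9, 79]
Insert 5: [5, 25, 30, 49, 56, 91, 9, 79]
Insert 9: [5, 9, 25, 30, 49, 56, 91, 79]
Insert 79: [5, 9, 25, 30, 49, 56, 79, 91]

Sorted: [5, 9, 25, 30, 49, 56, 79, 91]


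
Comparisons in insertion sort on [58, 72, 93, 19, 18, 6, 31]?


Algorithm: insertion sort
Input: [58, 72, 93, 19, 18, 6, 31]
Sorted: [6, 18, 19, 31, 58, 72, 93]

18


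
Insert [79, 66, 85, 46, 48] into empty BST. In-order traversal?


Insert 79: root
Insert 66: L from 79
Insert 85: R from 79
Insert 46: L from 79 -> L from 66
Insert 48: L from 79 -> L from 66 -> R from 46

In-order: [46, 48, 66, 79, 85]


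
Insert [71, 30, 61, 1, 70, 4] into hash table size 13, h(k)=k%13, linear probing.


Insert 71: h=6 -> slot 6
Insert 30: h=4 -> slot 4
Insert 61: h=9 -> slot 9
Insert 1: h=1 -> slot 1
Insert 70: h=5 -> slot 5
Insert 4: h=4, 3 probes -> slot 7

Table: [None, 1, None, None, 30, 70, 71, 4, None, 61, None, None, None]


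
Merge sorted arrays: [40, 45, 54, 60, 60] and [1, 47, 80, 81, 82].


Take 1 from B
Take 40 from A
Take 45 from A
Take 47 from B
Take 54 from A
Take 60 from A
Take 60 from A

Merged: [1, 40, 45, 47, 54, 60, 60, 80, 81, 82]


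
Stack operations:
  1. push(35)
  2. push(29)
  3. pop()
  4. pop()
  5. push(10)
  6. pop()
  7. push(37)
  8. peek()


push(35) -> [35]
push(29) -> [35, 29]
pop()->29, [35]
pop()->35, []
push(10) -> [10]
pop()->10, []
push(37) -> [37]
peek()->37

Final stack: [37]


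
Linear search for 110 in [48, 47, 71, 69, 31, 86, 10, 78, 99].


i=0: 48!=110
i=1: 47!=110
i=2: 71!=110
i=3: 69!=110
i=4: 31!=110
i=5: 86!=110
i=6: 10!=110
i=7: 78!=110
i=8: 99!=110

Not found, 9 comps


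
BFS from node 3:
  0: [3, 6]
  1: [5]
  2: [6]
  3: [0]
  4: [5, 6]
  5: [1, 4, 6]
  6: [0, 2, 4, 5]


Visit 3, enqueue [0]
Visit 0, enqueue [6]
Visit 6, enqueue [2, 4, 5]
Visit 2, enqueue []
Visit 4, enqueue []
Visit 5, enqueue [1]
Visit 1, enqueue []

BFS order: [3, 0, 6, 2, 4, 5, 1]


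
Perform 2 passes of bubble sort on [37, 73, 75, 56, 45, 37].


Initial: [37, 73, 75, 56, 45, 37]
Pass 1: [37, 73, 56, 45, 37, 75] (3 swaps)
Pass 2: [37, 56, 45, 37, 73, 75] (3 swaps)

After 2 passes: [37, 56, 45, 37, 73, 75]


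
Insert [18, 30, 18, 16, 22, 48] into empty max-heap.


Insert 18: [18]
Insert 30: [30, 18]
Insert 18: [30, 18, 18]
Insert 16: [30, 18, 18, 16]
Insert 22: [30, 22, 18, 16, 18]
Insert 48: [48, 22, 30, 16, 18, 18]

Final heap: [48, 22, 30, 16, 18, 18]


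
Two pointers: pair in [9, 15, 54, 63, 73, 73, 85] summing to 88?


lo=0(9)+hi=6(85)=94
lo=0(9)+hi=5(73)=82
lo=1(15)+hi=5(73)=88

Yes: 15+73=88


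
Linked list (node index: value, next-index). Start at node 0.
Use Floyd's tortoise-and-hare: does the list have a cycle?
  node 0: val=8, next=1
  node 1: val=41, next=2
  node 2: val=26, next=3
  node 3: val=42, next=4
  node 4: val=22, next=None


Floyd's tortoise (slow, +1) and hare (fast, +2):
  init: slow=0, fast=0
  step 1: slow=1, fast=2
  step 2: slow=2, fast=4
  step 3: fast -> None, no cycle

Cycle: no


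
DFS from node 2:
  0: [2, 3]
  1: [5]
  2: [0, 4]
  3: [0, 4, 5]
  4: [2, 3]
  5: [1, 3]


Visit 2, push [4, 0]
Visit 0, push [3]
Visit 3, push [5, 4]
Visit 4, push []
Visit 5, push [1]
Visit 1, push []

DFS order: [2, 0, 3, 4, 5, 1]


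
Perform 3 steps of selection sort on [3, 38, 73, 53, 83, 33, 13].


Initial: [3, 38, 73, 53, 83, 33, 13]
Step 1: min=3 at 0
  Swap: [3, 38, 73, 53, 83, 33, 13]
Step 2: min=13 at 6
  Swap: [3, 13, 73, 53, 83, 33, 38]
Step 3: min=33 at 5
  Swap: [3, 13, 33, 53, 83, 73, 38]

After 3 steps: [3, 13, 33, 53, 83, 73, 38]


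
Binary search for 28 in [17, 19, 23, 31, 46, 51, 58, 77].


Step 1: lo=0, hi=7, mid=3, val=31
Step 2: lo=0, hi=2, mid=1, val=19
Step 3: lo=2, hi=2, mid=2, val=23

Not found


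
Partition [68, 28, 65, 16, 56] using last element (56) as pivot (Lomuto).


Pivot: 56
  28 <= 56: swap -> [28, 68, 65, 16, 56]
  16 <= 56: swap -> [28, 16, 65, 68, 56]
Place pivot at 2: [28, 16, 56, 68, 65]

Partitioned: [28, 16, 56, 68, 65]


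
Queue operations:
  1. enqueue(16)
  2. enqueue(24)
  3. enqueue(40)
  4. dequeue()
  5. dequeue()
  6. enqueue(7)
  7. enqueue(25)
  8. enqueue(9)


enqueue(16) -> [16]
enqueue(24) -> [16, 24]
enqueue(40) -> [16, 24, 40]
dequeue()->16, [24, 40]
dequeue()->24, [40]
enqueue(7) -> [40, 7]
enqueue(25) -> [40, 7, 25]
enqueue(9) -> [40, 7, 25, 9]

Final queue: [40, 7, 25, 9]


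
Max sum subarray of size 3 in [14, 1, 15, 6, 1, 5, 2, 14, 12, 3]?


[0:3]: 30
[1:4]: 22
[2:5]: 22
[3:6]: 12
[4:7]: 8
[5:8]: 21
[6:9]: 28
[7:10]: 29

Max: 30 at [0:3]


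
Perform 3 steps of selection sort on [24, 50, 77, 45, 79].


Initial: [24, 50, 77, 45, 79]
Step 1: min=24 at 0
  Swap: [24, 50, 77, 45, 79]
Step 2: min=45 at 3
  Swap: [24, 45, 77, 50, 79]
Step 3: min=50 at 3
  Swap: [24, 45, 50, 77, 79]

After 3 steps: [24, 45, 50, 77, 79]


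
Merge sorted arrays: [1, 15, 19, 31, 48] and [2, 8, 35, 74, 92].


Take 1 from A
Take 2 from B
Take 8 from B
Take 15 from A
Take 19 from A
Take 31 from A
Take 35 from B
Take 48 from A

Merged: [1, 2, 8, 15, 19, 31, 35, 48, 74, 92]


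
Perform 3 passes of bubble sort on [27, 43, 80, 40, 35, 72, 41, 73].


Initial: [27, 43, 80, 40, 35, 72, 41, 73]
Pass 1: [27, 43, 40, 35, 72, 41, 73, 80] (5 swaps)
Pass 2: [27, 40, 35, 43, 41, 72, 73, 80] (3 swaps)
Pass 3: [27, 35, 40, 41, 43, 72, 73, 80] (2 swaps)

After 3 passes: [27, 35, 40, 41, 43, 72, 73, 80]


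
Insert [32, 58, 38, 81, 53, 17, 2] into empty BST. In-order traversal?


Insert 32: root
Insert 58: R from 32
Insert 38: R from 32 -> L from 58
Insert 81: R from 32 -> R from 58
Insert 53: R from 32 -> L from 58 -> R from 38
Insert 17: L from 32
Insert 2: L from 32 -> L from 17

In-order: [2, 17, 32, 38, 53, 58, 81]


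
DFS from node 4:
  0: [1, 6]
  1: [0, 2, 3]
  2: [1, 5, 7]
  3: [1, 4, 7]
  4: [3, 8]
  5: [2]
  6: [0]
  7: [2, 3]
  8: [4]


Visit 4, push [8, 3]
Visit 3, push [7, 1]
Visit 1, push [2, 0]
Visit 0, push [6]
Visit 6, push []
Visit 2, push [7, 5]
Visit 5, push []
Visit 7, push []
Visit 8, push []

DFS order: [4, 3, 1, 0, 6, 2, 5, 7, 8]


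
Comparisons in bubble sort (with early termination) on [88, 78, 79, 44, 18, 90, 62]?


Algorithm: bubble sort (with early termination)
Input: [88, 78, 79, 44, 18, 90, 62]
Sorted: [18, 44, 62, 78, 79, 88, 90]

20


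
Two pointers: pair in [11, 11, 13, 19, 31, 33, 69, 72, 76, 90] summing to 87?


lo=0(11)+hi=9(90)=101
lo=0(11)+hi=8(76)=87

Yes: 11+76=87


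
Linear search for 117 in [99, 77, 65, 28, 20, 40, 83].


i=0: 99!=117
i=1: 77!=117
i=2: 65!=117
i=3: 28!=117
i=4: 20!=117
i=5: 40!=117
i=6: 83!=117

Not found, 7 comps


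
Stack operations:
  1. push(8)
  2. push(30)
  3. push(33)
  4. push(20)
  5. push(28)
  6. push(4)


push(8) -> [8]
push(30) -> [8, 30]
push(33) -> [8, 30, 33]
push(20) -> [8, 30, 33, 20]
push(28) -> [8, 30, 33, 20, 28]
push(4) -> [8, 30, 33, 20, 28, 4]

Final stack: [8, 30, 33, 20, 28, 4]


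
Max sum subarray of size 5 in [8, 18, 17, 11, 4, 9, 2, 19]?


[0:5]: 58
[1:6]: 59
[2:7]: 43
[3:8]: 45

Max: 59 at [1:6]


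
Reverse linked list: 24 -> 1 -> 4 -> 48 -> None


Step 1: curr=24, set curr.next=prev(None) | reversed so far: 24
Step 2: curr=1, set curr.next=prev(24) | reversed so far: 1 -> 24
Step 3: curr=4, set curr.next=prev(1) | reversed so far: 4 -> 1 -> 24
Step 4: curr=48, set curr.next=prev(4) | reversed so far: 48 -> 4 -> 1 -> 24

48 -> 4 -> 1 -> 24 -> None


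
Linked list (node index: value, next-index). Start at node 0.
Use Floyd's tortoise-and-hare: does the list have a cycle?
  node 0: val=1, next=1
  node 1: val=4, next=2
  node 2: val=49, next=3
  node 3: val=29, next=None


Floyd's tortoise (slow, +1) and hare (fast, +2):
  init: slow=0, fast=0
  step 1: slow=1, fast=2
  step 2: fast 2->3->None, no cycle

Cycle: no


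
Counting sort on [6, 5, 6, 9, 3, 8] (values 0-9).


Input: [6, 5, 6, 9, 3, 8]
Counts: [0, 0, 0, 1, 0, 1, 2, 0, 1, 1]

Sorted: [3, 5, 6, 6, 8, 9]


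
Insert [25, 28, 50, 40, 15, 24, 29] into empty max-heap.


Insert 25: [25]
Insert 28: [28, 25]
Insert 50: [50, 25, 28]
Insert 40: [50, 40, 28, 25]
Insert 15: [50, 40, 28, 25, 15]
Insert 24: [50, 40, 28, 25, 15, 24]
Insert 29: [50, 40, 29, 25, 15, 24, 28]

Final heap: [50, 40, 29, 25, 15, 24, 28]


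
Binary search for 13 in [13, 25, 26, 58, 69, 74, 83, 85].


Step 1: lo=0, hi=7, mid=3, val=58
Step 2: lo=0, hi=2, mid=1, val=25
Step 3: lo=0, hi=0, mid=0, val=13

Found at index 0


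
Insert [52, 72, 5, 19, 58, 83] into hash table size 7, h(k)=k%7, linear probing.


Insert 52: h=3 -> slot 3
Insert 72: h=2 -> slot 2
Insert 5: h=5 -> slot 5
Insert 19: h=5, 1 probes -> slot 6
Insert 58: h=2, 2 probes -> slot 4
Insert 83: h=6, 1 probes -> slot 0

Table: [83, None, 72, 52, 58, 5, 19]


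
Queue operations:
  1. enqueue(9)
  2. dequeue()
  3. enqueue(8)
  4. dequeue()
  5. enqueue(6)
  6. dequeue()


enqueue(9) -> [9]
dequeue()->9, []
enqueue(8) -> [8]
dequeue()->8, []
enqueue(6) -> [6]
dequeue()->6, []

Final queue: []


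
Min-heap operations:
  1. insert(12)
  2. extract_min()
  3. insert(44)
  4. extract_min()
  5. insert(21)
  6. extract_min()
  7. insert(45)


insert(12) -> [12]
extract_min()->12, []
insert(44) -> [44]
extract_min()->44, []
insert(21) -> [21]
extract_min()->21, []
insert(45) -> [45]

Final heap: [45]


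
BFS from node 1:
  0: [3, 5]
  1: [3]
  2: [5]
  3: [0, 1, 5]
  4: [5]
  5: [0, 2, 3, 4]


Visit 1, enqueue [3]
Visit 3, enqueue [0, 5]
Visit 0, enqueue []
Visit 5, enqueue [2, 4]
Visit 2, enqueue []
Visit 4, enqueue []

BFS order: [1, 3, 0, 5, 2, 4]


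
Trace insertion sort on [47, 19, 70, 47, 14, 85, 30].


Initial: [47, 19, 70, 47, 14, 85, 30]
Insert 19: [19, 47, 70, 47, 14, 85, 30]
Insert 70: [19, 47, 70, 47, 14, 85, 30]
Insert 47: [19, 47, 47, 70, 14, 85, 30]
Insert 14: [14, 19, 47, 47, 70, 85, 30]
Insert 85: [14, 19, 47, 47, 70, 85, 30]
Insert 30: [14, 19, 30, 47, 47, 70, 85]

Sorted: [14, 19, 30, 47, 47, 70, 85]


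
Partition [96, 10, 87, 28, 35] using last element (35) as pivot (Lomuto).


Pivot: 35
  10 <= 35: swap -> [10, 96, 87, 28, 35]
  28 <= 35: swap -> [10, 28, 87, 96, 35]
Place pivot at 2: [10, 28, 35, 96, 87]

Partitioned: [10, 28, 35, 96, 87]


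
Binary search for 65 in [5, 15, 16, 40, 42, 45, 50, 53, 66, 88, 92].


Step 1: lo=0, hi=10, mid=5, val=45
Step 2: lo=6, hi=10, mid=8, val=66
Step 3: lo=6, hi=7, mid=6, val=50
Step 4: lo=7, hi=7, mid=7, val=53

Not found


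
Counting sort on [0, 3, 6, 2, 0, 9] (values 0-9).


Input: [0, 3, 6, 2, 0, 9]
Counts: [2, 0, 1, 1, 0, 0, 1, 0, 0, 1]

Sorted: [0, 0, 2, 3, 6, 9]


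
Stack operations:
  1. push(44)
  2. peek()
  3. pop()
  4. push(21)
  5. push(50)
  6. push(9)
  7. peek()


push(44) -> [44]
peek()->44
pop()->44, []
push(21) -> [21]
push(50) -> [21, 50]
push(9) -> [21, 50, 9]
peek()->9

Final stack: [21, 50, 9]


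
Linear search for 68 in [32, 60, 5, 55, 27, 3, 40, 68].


i=0: 32!=68
i=1: 60!=68
i=2: 5!=68
i=3: 55!=68
i=4: 27!=68
i=5: 3!=68
i=6: 40!=68
i=7: 68==68 found!

Found at 7, 8 comps


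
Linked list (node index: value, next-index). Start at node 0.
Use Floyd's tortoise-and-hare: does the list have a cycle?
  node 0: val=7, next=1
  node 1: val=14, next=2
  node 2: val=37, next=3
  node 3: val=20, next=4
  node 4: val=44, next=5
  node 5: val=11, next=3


Floyd's tortoise (slow, +1) and hare (fast, +2):
  init: slow=0, fast=0
  step 1: slow=1, fast=2
  step 2: slow=2, fast=4
  step 3: slow=3, fast=3
  slow == fast at node 3: cycle detected

Cycle: yes


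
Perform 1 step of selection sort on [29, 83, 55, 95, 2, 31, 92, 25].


Initial: [29, 83, 55, 95, 2, 31, 92, 25]
Step 1: min=2 at 4
  Swap: [2, 83, 55, 95, 29, 31, 92, 25]

After 1 step: [2, 83, 55, 95, 29, 31, 92, 25]


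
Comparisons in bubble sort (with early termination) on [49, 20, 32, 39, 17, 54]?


Algorithm: bubble sort (with early termination)
Input: [49, 20, 32, 39, 17, 54]
Sorted: [17, 20, 32, 39, 49, 54]

15


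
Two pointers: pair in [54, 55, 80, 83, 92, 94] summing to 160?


lo=0(54)+hi=5(94)=148
lo=1(55)+hi=5(94)=149
lo=2(80)+hi=5(94)=174
lo=2(80)+hi=4(92)=172
lo=2(80)+hi=3(83)=163

No pair found


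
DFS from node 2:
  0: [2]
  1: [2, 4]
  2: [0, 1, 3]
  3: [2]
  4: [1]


Visit 2, push [3, 1, 0]
Visit 0, push []
Visit 1, push [4]
Visit 4, push []
Visit 3, push []

DFS order: [2, 0, 1, 4, 3]


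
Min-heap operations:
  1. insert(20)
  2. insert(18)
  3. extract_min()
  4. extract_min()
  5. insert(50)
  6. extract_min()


insert(20) -> [20]
insert(18) -> [18, 20]
extract_min()->18, [20]
extract_min()->20, []
insert(50) -> [50]
extract_min()->50, []

Final heap: []


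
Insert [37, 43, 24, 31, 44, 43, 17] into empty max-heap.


Insert 37: [37]
Insert 43: [43, 37]
Insert 24: [43, 37, 24]
Insert 31: [43, 37, 24, 31]
Insert 44: [44, 43, 24, 31, 37]
Insert 43: [44, 43, 43, 31, 37, 24]
Insert 17: [44, 43, 43, 31, 37, 24, 17]

Final heap: [44, 43, 43, 31, 37, 24, 17]


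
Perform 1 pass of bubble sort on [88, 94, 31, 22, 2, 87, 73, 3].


Initial: [88, 94, 31, 22, 2, 87, 73, 3]
Pass 1: [88, 31, 22, 2, 87, 73, 3, 94] (6 swaps)

After 1 pass: [88, 31, 22, 2, 87, 73, 3, 94]


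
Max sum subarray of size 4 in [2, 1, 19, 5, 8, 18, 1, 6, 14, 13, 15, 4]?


[0:4]: 27
[1:5]: 33
[2:6]: 50
[3:7]: 32
[4:8]: 33
[5:9]: 39
[6:10]: 34
[7:11]: 48
[8:12]: 46

Max: 50 at [2:6]


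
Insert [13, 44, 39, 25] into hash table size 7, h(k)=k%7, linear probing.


Insert 13: h=6 -> slot 6
Insert 44: h=2 -> slot 2
Insert 39: h=4 -> slot 4
Insert 25: h=4, 1 probes -> slot 5

Table: [None, None, 44, None, 39, 25, 13]


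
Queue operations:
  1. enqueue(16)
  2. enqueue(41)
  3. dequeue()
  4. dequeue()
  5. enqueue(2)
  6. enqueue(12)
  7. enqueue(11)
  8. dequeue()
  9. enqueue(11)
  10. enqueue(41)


enqueue(16) -> [16]
enqueue(41) -> [16, 41]
dequeue()->16, [41]
dequeue()->41, []
enqueue(2) -> [2]
enqueue(12) -> [2, 12]
enqueue(11) -> [2, 12, 11]
dequeue()->2, [12, 11]
enqueue(11) -> [12, 11, 11]
enqueue(41) -> [12, 11, 11, 41]

Final queue: [12, 11, 11, 41]


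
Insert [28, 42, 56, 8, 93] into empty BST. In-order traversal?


Insert 28: root
Insert 42: R from 28
Insert 56: R from 28 -> R from 42
Insert 8: L from 28
Insert 93: R from 28 -> R from 42 -> R from 56

In-order: [8, 28, 42, 56, 93]


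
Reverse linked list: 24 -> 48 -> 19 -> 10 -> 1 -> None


Step 1: curr=24, set curr.next=prev(None) | reversed so far: 24
Step 2: curr=48, set curr.next=prev(24) | reversed so far: 48 -> 24
Step 3: curr=19, set curr.next=prev(48) | reversed so far: 19 -> 48 -> 24
Step 4: curr=10, set curr.next=prev(19) | reversed so far: 10 -> 19 -> 48 -> 24
Step 5: curr=1, set curr.next=prev(10) | reversed so far: 1 -> 10 -> 19 -> 48 -> 24

1 -> 10 -> 19 -> 48 -> 24 -> None


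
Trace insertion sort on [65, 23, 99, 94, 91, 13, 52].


Initial: [65, 23, 99, 94, 91, 13, 52]
Insert 23: [23, 65, 99, 94, 91, 13, 52]
Insert 99: [23, 65, 99, 94, 91, 13, 52]
Insert 94: [23, 65, 94, 99, 91, 13, 52]
Insert 91: [23, 65, 91, 94, 99, 13, 52]
Insert 13: [13, 23, 65, 91, 94, 99, 52]
Insert 52: [13, 23, 52, 65, 91, 94, 99]

Sorted: [13, 23, 52, 65, 91, 94, 99]


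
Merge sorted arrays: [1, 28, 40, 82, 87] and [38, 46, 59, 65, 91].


Take 1 from A
Take 28 from A
Take 38 from B
Take 40 from A
Take 46 from B
Take 59 from B
Take 65 from B
Take 82 from A
Take 87 from A

Merged: [1, 28, 38, 40, 46, 59, 65, 82, 87, 91]


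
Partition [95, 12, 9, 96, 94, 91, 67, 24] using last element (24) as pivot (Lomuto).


Pivot: 24
  12 <= 24: swap -> [12, 95, 9, 96, 94, 91, 67, 24]
  9 <= 24: swap -> [12, 9, 95, 96, 94, 91, 67, 24]
Place pivot at 2: [12, 9, 24, 96, 94, 91, 67, 95]

Partitioned: [12, 9, 24, 96, 94, 91, 67, 95]


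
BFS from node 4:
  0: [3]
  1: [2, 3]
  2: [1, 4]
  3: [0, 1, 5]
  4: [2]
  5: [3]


Visit 4, enqueue [2]
Visit 2, enqueue [1]
Visit 1, enqueue [3]
Visit 3, enqueue [0, 5]
Visit 0, enqueue []
Visit 5, enqueue []

BFS order: [4, 2, 1, 3, 0, 5]


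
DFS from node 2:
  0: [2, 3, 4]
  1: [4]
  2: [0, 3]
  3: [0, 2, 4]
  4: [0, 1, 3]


Visit 2, push [3, 0]
Visit 0, push [4, 3]
Visit 3, push [4]
Visit 4, push [1]
Visit 1, push []

DFS order: [2, 0, 3, 4, 1]


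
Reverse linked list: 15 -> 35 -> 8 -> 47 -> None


Step 1: curr=15, set curr.next=prev(None) | reversed so far: 15
Step 2: curr=35, set curr.next=prev(15) | reversed so far: 35 -> 15
Step 3: curr=8, set curr.next=prev(35) | reversed so far: 8 -> 35 -> 15
Step 4: curr=47, set curr.next=prev(8) | reversed so far: 47 -> 8 -> 35 -> 15

47 -> 8 -> 35 -> 15 -> None


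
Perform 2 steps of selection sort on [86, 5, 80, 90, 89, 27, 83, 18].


Initial: [86, 5, 80, 90, 89, 27, 83, 18]
Step 1: min=5 at 1
  Swap: [5, 86, 80, 90, 89, 27, 83, 18]
Step 2: min=18 at 7
  Swap: [5, 18, 80, 90, 89, 27, 83, 86]

After 2 steps: [5, 18, 80, 90, 89, 27, 83, 86]


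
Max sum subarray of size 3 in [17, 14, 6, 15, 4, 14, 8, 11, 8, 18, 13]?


[0:3]: 37
[1:4]: 35
[2:5]: 25
[3:6]: 33
[4:7]: 26
[5:8]: 33
[6:9]: 27
[7:10]: 37
[8:11]: 39

Max: 39 at [8:11]


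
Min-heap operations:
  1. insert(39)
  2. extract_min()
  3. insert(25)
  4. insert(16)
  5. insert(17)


insert(39) -> [39]
extract_min()->39, []
insert(25) -> [25]
insert(16) -> [16, 25]
insert(17) -> [16, 25, 17]

Final heap: [16, 25, 17]


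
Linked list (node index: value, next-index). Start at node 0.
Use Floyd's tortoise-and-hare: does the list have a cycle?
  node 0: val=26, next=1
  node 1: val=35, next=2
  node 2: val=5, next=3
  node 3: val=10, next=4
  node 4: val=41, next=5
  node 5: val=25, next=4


Floyd's tortoise (slow, +1) and hare (fast, +2):
  init: slow=0, fast=0
  step 1: slow=1, fast=2
  step 2: slow=2, fast=4
  step 3: slow=3, fast=4
  step 4: slow=4, fast=4
  slow == fast at node 4: cycle detected

Cycle: yes


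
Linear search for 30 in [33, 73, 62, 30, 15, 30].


i=0: 33!=30
i=1: 73!=30
i=2: 62!=30
i=3: 30==30 found!

Found at 3, 4 comps


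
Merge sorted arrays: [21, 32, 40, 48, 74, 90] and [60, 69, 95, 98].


Take 21 from A
Take 32 from A
Take 40 from A
Take 48 from A
Take 60 from B
Take 69 from B
Take 74 from A
Take 90 from A

Merged: [21, 32, 40, 48, 60, 69, 74, 90, 95, 98]


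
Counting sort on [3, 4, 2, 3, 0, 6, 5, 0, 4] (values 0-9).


Input: [3, 4, 2, 3, 0, 6, 5, 0, 4]
Counts: [2, 0, 1, 2, 2, 1, 1, 0, 0, 0]

Sorted: [0, 0, 2, 3, 3, 4, 4, 5, 6]


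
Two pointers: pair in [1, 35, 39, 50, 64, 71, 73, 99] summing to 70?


lo=0(1)+hi=7(99)=100
lo=0(1)+hi=6(73)=74
lo=0(1)+hi=5(71)=72
lo=0(1)+hi=4(64)=65
lo=1(35)+hi=4(64)=99
lo=1(35)+hi=3(50)=85
lo=1(35)+hi=2(39)=74

No pair found


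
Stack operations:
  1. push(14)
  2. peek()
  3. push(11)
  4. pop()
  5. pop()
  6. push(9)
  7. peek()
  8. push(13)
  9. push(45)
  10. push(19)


push(14) -> [14]
peek()->14
push(11) -> [14, 11]
pop()->11, [14]
pop()->14, []
push(9) -> [9]
peek()->9
push(13) -> [9, 13]
push(45) -> [9, 13, 45]
push(19) -> [9, 13, 45, 19]

Final stack: [9, 13, 45, 19]


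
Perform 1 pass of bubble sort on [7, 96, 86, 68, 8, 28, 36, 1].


Initial: [7, 96, 86, 68, 8, 28, 36, 1]
Pass 1: [7, 86, 68, 8, 28, 36, 1, 96] (6 swaps)

After 1 pass: [7, 86, 68, 8, 28, 36, 1, 96]


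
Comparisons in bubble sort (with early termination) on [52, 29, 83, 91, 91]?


Algorithm: bubble sort (with early termination)
Input: [52, 29, 83, 91, 91]
Sorted: [29, 52, 83, 91, 91]

7


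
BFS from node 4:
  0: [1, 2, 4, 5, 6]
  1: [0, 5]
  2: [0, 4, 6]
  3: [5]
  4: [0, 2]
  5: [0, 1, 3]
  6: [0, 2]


Visit 4, enqueue [0, 2]
Visit 0, enqueue [1, 5, 6]
Visit 2, enqueue []
Visit 1, enqueue []
Visit 5, enqueue [3]
Visit 6, enqueue []
Visit 3, enqueue []

BFS order: [4, 0, 2, 1, 5, 6, 3]


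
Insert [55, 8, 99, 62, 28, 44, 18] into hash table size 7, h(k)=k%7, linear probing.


Insert 55: h=6 -> slot 6
Insert 8: h=1 -> slot 1
Insert 99: h=1, 1 probes -> slot 2
Insert 62: h=6, 1 probes -> slot 0
Insert 28: h=0, 3 probes -> slot 3
Insert 44: h=2, 2 probes -> slot 4
Insert 18: h=4, 1 probes -> slot 5

Table: [62, 8, 99, 28, 44, 18, 55]


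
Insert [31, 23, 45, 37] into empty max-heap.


Insert 31: [31]
Insert 23: [31, 23]
Insert 45: [45, 23, 31]
Insert 37: [45, 37, 31, 23]

Final heap: [45, 37, 31, 23]


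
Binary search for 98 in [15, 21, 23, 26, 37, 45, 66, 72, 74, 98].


Step 1: lo=0, hi=9, mid=4, val=37
Step 2: lo=5, hi=9, mid=7, val=72
Step 3: lo=8, hi=9, mid=8, val=74
Step 4: lo=9, hi=9, mid=9, val=98

Found at index 9


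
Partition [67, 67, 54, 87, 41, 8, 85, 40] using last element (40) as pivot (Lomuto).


Pivot: 40
  8 <= 40: swap -> [8, 67, 54, 87, 41, 67, 85, 40]
Place pivot at 1: [8, 40, 54, 87, 41, 67, 85, 67]

Partitioned: [8, 40, 54, 87, 41, 67, 85, 67]


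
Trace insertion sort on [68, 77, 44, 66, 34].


Initial: [68, 77, 44, 66, 34]
Insert 77: [68, 77, 44, 66, 34]
Insert 44: [44, 68, 77, 66, 34]
Insert 66: [44, 66, 68, 77, 34]
Insert 34: [34, 44, 66, 68, 77]

Sorted: [34, 44, 66, 68, 77]


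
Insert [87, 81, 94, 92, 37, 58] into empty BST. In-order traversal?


Insert 87: root
Insert 81: L from 87
Insert 94: R from 87
Insert 92: R from 87 -> L from 94
Insert 37: L from 87 -> L from 81
Insert 58: L from 87 -> L from 81 -> R from 37

In-order: [37, 58, 81, 87, 92, 94]


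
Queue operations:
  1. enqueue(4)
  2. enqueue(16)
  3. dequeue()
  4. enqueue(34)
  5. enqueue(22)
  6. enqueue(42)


enqueue(4) -> [4]
enqueue(16) -> [4, 16]
dequeue()->4, [16]
enqueue(34) -> [16, 34]
enqueue(22) -> [16, 34, 22]
enqueue(42) -> [16, 34, 22, 42]

Final queue: [16, 34, 22, 42]


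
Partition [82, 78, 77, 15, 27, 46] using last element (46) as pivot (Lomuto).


Pivot: 46
  15 <= 46: swap -> [15, 78, 77, 82, 27, 46]
  27 <= 46: swap -> [15, 27, 77, 82, 78, 46]
Place pivot at 2: [15, 27, 46, 82, 78, 77]

Partitioned: [15, 27, 46, 82, 78, 77]


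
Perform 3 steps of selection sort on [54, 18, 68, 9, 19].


Initial: [54, 18, 68, 9, 19]
Step 1: min=9 at 3
  Swap: [9, 18, 68, 54, 19]
Step 2: min=18 at 1
  Swap: [9, 18, 68, 54, 19]
Step 3: min=19 at 4
  Swap: [9, 18, 19, 54, 68]

After 3 steps: [9, 18, 19, 54, 68]


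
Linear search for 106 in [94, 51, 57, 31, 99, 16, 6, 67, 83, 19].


i=0: 94!=106
i=1: 51!=106
i=2: 57!=106
i=3: 31!=106
i=4: 99!=106
i=5: 16!=106
i=6: 6!=106
i=7: 67!=106
i=8: 83!=106
i=9: 19!=106

Not found, 10 comps


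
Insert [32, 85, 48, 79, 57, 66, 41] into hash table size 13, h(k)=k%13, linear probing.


Insert 32: h=6 -> slot 6
Insert 85: h=7 -> slot 7
Insert 48: h=9 -> slot 9
Insert 79: h=1 -> slot 1
Insert 57: h=5 -> slot 5
Insert 66: h=1, 1 probes -> slot 2
Insert 41: h=2, 1 probes -> slot 3

Table: [None, 79, 66, 41, None, 57, 32, 85, None, 48, None, None, None]


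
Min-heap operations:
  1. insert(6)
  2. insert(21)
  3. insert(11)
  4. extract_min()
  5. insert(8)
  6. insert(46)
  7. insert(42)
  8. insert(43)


insert(6) -> [6]
insert(21) -> [6, 21]
insert(11) -> [6, 21, 11]
extract_min()->6, [11, 21]
insert(8) -> [8, 21, 11]
insert(46) -> [8, 21, 11, 46]
insert(42) -> [8, 21, 11, 46, 42]
insert(43) -> [8, 21, 11, 46, 42, 43]

Final heap: [8, 21, 11, 46, 42, 43]


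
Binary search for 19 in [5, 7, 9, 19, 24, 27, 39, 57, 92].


Step 1: lo=0, hi=8, mid=4, val=24
Step 2: lo=0, hi=3, mid=1, val=7
Step 3: lo=2, hi=3, mid=2, val=9
Step 4: lo=3, hi=3, mid=3, val=19

Found at index 3


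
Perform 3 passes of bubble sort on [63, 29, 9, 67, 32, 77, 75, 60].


Initial: [63, 29, 9, 67, 32, 77, 75, 60]
Pass 1: [29, 9, 63, 32, 67, 75, 60, 77] (5 swaps)
Pass 2: [9, 29, 32, 63, 67, 60, 75, 77] (3 swaps)
Pass 3: [9, 29, 32, 63, 60, 67, 75, 77] (1 swaps)

After 3 passes: [9, 29, 32, 63, 60, 67, 75, 77]


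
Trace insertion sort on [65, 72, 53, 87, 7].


Initial: [65, 72, 53, 87, 7]
Insert 72: [65, 72, 53, 87, 7]
Insert 53: [53, 65, 72, 87, 7]
Insert 87: [53, 65, 72, 87, 7]
Insert 7: [7, 53, 65, 72, 87]

Sorted: [7, 53, 65, 72, 87]


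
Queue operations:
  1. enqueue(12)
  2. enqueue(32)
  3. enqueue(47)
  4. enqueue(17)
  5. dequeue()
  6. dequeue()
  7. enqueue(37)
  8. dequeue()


enqueue(12) -> [12]
enqueue(32) -> [12, 32]
enqueue(47) -> [12, 32, 47]
enqueue(17) -> [12, 32, 47, 17]
dequeue()->12, [32, 47, 17]
dequeue()->32, [47, 17]
enqueue(37) -> [47, 17, 37]
dequeue()->47, [17, 37]

Final queue: [17, 37]


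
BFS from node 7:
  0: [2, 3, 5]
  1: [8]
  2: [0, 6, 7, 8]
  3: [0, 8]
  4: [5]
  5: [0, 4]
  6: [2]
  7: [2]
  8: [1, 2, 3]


Visit 7, enqueue [2]
Visit 2, enqueue [0, 6, 8]
Visit 0, enqueue [3, 5]
Visit 6, enqueue []
Visit 8, enqueue [1]
Visit 3, enqueue []
Visit 5, enqueue [4]
Visit 1, enqueue []
Visit 4, enqueue []

BFS order: [7, 2, 0, 6, 8, 3, 5, 1, 4]


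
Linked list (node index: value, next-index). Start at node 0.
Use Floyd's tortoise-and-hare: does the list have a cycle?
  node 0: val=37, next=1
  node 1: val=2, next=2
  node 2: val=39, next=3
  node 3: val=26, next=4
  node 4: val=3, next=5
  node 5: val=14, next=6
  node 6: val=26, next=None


Floyd's tortoise (slow, +1) and hare (fast, +2):
  init: slow=0, fast=0
  step 1: slow=1, fast=2
  step 2: slow=2, fast=4
  step 3: slow=3, fast=6
  step 4: fast -> None, no cycle

Cycle: no


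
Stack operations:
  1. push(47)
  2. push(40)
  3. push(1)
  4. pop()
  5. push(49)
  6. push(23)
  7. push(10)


push(47) -> [47]
push(40) -> [47, 40]
push(1) -> [47, 40, 1]
pop()->1, [47, 40]
push(49) -> [47, 40, 49]
push(23) -> [47, 40, 49, 23]
push(10) -> [47, 40, 49, 23, 10]

Final stack: [47, 40, 49, 23, 10]


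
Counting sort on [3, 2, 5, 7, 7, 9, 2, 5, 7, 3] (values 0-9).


Input: [3, 2, 5, 7, 7, 9, 2, 5, 7, 3]
Counts: [0, 0, 2, 2, 0, 2, 0, 3, 0, 1]

Sorted: [2, 2, 3, 3, 5, 5, 7, 7, 7, 9]


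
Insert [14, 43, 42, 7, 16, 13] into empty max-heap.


Insert 14: [14]
Insert 43: [43, 14]
Insert 42: [43, 14, 42]
Insert 7: [43, 14, 42, 7]
Insert 16: [43, 16, 42, 7, 14]
Insert 13: [43, 16, 42, 7, 14, 13]

Final heap: [43, 16, 42, 7, 14, 13]


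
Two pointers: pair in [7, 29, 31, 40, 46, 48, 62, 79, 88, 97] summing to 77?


lo=0(7)+hi=9(97)=104
lo=0(7)+hi=8(88)=95
lo=0(7)+hi=7(79)=86
lo=0(7)+hi=6(62)=69
lo=1(29)+hi=6(62)=91
lo=1(29)+hi=5(48)=77

Yes: 29+48=77


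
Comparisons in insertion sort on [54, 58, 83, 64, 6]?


Algorithm: insertion sort
Input: [54, 58, 83, 64, 6]
Sorted: [6, 54, 58, 64, 83]

8


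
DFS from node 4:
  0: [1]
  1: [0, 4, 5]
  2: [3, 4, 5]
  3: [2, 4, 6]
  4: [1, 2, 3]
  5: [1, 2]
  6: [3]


Visit 4, push [3, 2, 1]
Visit 1, push [5, 0]
Visit 0, push []
Visit 5, push [2]
Visit 2, push [3]
Visit 3, push [6]
Visit 6, push []

DFS order: [4, 1, 0, 5, 2, 3, 6]


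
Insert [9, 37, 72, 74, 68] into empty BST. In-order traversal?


Insert 9: root
Insert 37: R from 9
Insert 72: R from 9 -> R from 37
Insert 74: R from 9 -> R from 37 -> R from 72
Insert 68: R from 9 -> R from 37 -> L from 72

In-order: [9, 37, 68, 72, 74]


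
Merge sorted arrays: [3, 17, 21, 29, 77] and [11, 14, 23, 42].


Take 3 from A
Take 11 from B
Take 14 from B
Take 17 from A
Take 21 from A
Take 23 from B
Take 29 from A
Take 42 from B

Merged: [3, 11, 14, 17, 21, 23, 29, 42, 77]


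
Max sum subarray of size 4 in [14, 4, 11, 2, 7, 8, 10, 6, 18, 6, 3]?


[0:4]: 31
[1:5]: 24
[2:6]: 28
[3:7]: 27
[4:8]: 31
[5:9]: 42
[6:10]: 40
[7:11]: 33

Max: 42 at [5:9]


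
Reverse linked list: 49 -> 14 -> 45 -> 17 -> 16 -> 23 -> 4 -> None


Step 1: curr=49, set curr.next=prev(None) | reversed so far: 49
Step 2: curr=14, set curr.next=prev(49) | reversed so far: 14 -> 49
Step 3: curr=45, set curr.next=prev(14) | reversed so far: 45 -> 14 -> 49
Step 4: curr=17, set curr.next=prev(45) | reversed so far: 17 -> 45 -> 14 -> 49
Step 5: curr=16, set curr.next=prev(17) | reversed so far: 16 -> 17 -> 45 -> 14 -> 49
Step 6: curr=23, set curr.next=prev(16) | reversed so far: 23 -> 16 -> 17 -> 45 -> 14 -> 49
Step 7: curr=4, set curr.next=prev(23) | reversed so far: 4 -> 23 -> 16 -> 17 -> 45 -> 14 -> 49

4 -> 23 -> 16 -> 17 -> 45 -> 14 -> 49 -> None


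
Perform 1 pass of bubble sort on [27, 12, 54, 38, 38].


Initial: [27, 12, 54, 38, 38]
Pass 1: [12, 27, 38, 38, 54] (3 swaps)

After 1 pass: [12, 27, 38, 38, 54]


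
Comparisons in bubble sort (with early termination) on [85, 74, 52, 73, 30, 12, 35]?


Algorithm: bubble sort (with early termination)
Input: [85, 74, 52, 73, 30, 12, 35]
Sorted: [12, 30, 35, 52, 73, 74, 85]

21


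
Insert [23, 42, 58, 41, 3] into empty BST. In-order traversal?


Insert 23: root
Insert 42: R from 23
Insert 58: R from 23 -> R from 42
Insert 41: R from 23 -> L from 42
Insert 3: L from 23

In-order: [3, 23, 41, 42, 58]


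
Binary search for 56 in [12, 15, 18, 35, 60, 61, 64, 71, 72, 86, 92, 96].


Step 1: lo=0, hi=11, mid=5, val=61
Step 2: lo=0, hi=4, mid=2, val=18
Step 3: lo=3, hi=4, mid=3, val=35
Step 4: lo=4, hi=4, mid=4, val=60

Not found


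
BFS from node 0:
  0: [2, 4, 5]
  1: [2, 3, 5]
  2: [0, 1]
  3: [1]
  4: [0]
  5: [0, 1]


Visit 0, enqueue [2, 4, 5]
Visit 2, enqueue [1]
Visit 4, enqueue []
Visit 5, enqueue []
Visit 1, enqueue [3]
Visit 3, enqueue []

BFS order: [0, 2, 4, 5, 1, 3]


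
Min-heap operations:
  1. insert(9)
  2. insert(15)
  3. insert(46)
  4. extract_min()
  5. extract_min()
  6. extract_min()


insert(9) -> [9]
insert(15) -> [9, 15]
insert(46) -> [9, 15, 46]
extract_min()->9, [15, 46]
extract_min()->15, [46]
extract_min()->46, []

Final heap: []


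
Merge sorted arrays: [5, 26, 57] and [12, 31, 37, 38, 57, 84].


Take 5 from A
Take 12 from B
Take 26 from A
Take 31 from B
Take 37 from B
Take 38 from B
Take 57 from A

Merged: [5, 12, 26, 31, 37, 38, 57, 57, 84]


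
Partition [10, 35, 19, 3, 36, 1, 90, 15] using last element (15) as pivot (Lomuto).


Pivot: 15
  10 <= 15: advance i (no swap)
  3 <= 15: swap -> [10, 3, 19, 35, 36, 1, 90, 15]
  1 <= 15: swap -> [10, 3, 1, 35, 36, 19, 90, 15]
Place pivot at 3: [10, 3, 1, 15, 36, 19, 90, 35]

Partitioned: [10, 3, 1, 15, 36, 19, 90, 35]


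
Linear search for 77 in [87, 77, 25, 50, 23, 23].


i=0: 87!=77
i=1: 77==77 found!

Found at 1, 2 comps


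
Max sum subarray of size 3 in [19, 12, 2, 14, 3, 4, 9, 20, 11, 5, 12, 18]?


[0:3]: 33
[1:4]: 28
[2:5]: 19
[3:6]: 21
[4:7]: 16
[5:8]: 33
[6:9]: 40
[7:10]: 36
[8:11]: 28
[9:12]: 35

Max: 40 at [6:9]


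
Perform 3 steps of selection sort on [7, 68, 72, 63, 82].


Initial: [7, 68, 72, 63, 82]
Step 1: min=7 at 0
  Swap: [7, 68, 72, 63, 82]
Step 2: min=63 at 3
  Swap: [7, 63, 72, 68, 82]
Step 3: min=68 at 3
  Swap: [7, 63, 68, 72, 82]

After 3 steps: [7, 63, 68, 72, 82]


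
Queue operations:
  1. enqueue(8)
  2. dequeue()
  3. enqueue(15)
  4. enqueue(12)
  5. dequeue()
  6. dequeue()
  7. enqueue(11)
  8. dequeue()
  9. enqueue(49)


enqueue(8) -> [8]
dequeue()->8, []
enqueue(15) -> [15]
enqueue(12) -> [15, 12]
dequeue()->15, [12]
dequeue()->12, []
enqueue(11) -> [11]
dequeue()->11, []
enqueue(49) -> [49]

Final queue: [49]


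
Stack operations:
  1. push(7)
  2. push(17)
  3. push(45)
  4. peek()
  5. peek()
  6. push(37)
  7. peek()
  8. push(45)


push(7) -> [7]
push(17) -> [7, 17]
push(45) -> [7, 17, 45]
peek()->45
peek()->45
push(37) -> [7, 17, 45, 37]
peek()->37
push(45) -> [7, 17, 45, 37, 45]

Final stack: [7, 17, 45, 37, 45]


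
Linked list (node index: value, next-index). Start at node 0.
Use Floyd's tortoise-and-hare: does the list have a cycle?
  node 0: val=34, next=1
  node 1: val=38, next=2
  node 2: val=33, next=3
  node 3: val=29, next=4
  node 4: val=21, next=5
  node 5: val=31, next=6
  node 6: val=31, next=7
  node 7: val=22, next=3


Floyd's tortoise (slow, +1) and hare (fast, +2):
  init: slow=0, fast=0
  step 1: slow=1, fast=2
  step 2: slow=2, fast=4
  step 3: slow=3, fast=6
  step 4: slow=4, fast=3
  step 5: slow=5, fast=5
  slow == fast at node 5: cycle detected

Cycle: yes


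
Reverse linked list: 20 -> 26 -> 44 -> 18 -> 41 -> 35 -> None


Step 1: curr=20, set curr.next=prev(None) | reversed so far: 20
Step 2: curr=26, set curr.next=prev(20) | reversed so far: 26 -> 20
Step 3: curr=44, set curr.next=prev(26) | reversed so far: 44 -> 26 -> 20
Step 4: curr=18, set curr.next=prev(44) | reversed so far: 18 -> 44 -> 26 -> 20
Step 5: curr=41, set curr.next=prev(18) | reversed so far: 41 -> 18 -> 44 -> 26 -> 20
Step 6: curr=35, set curr.next=prev(41) | reversed so far: 35 -> 41 -> 18 -> 44 -> 26 -> 20

35 -> 41 -> 18 -> 44 -> 26 -> 20 -> None
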